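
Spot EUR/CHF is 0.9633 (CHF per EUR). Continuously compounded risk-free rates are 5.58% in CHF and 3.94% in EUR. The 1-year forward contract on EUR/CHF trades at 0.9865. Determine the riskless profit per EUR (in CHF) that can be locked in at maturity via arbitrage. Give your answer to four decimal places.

0.0073 per EUR (in CHF)

Fair forward: F* = S·e^(carry·T), with carry = (r_CHF − r_EUR) = 0.0558 − 0.0394 = 0.0164
F* = 0.9633 · e^(0.0164 × 1) = 0.9633 · e^0.016400 = 0.9633 × 1.016535 = 0.9792
Market 0.9865 > fair 0.9792: forward overpriced → cash-and-carry (buy spot, short the forward).
At maturity, profit = |F_mkt − F*| = |0.9865 − 0.9792| = 0.0073 per EUR (in CHF)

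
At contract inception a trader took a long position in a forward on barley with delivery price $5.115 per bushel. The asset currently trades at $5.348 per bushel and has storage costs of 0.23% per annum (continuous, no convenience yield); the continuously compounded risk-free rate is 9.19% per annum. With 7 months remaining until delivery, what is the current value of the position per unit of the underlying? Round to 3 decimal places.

Current fair forward for the remaining 7 months: F = S·e^((r + u)·T), (r + u) = 0.0919 + 0.0023 = 0.0942
F = 5.348 · e^(0.0942 × 7/12) = 5.348 × 1.056488 = 5.6501
Value of long forward = (F − K)·e^(−rT) = (5.6501 − 5.115) · e^(−0.0919·7/12)
= 0.5351 × 0.947803 = 0.507

$0.507 per bushel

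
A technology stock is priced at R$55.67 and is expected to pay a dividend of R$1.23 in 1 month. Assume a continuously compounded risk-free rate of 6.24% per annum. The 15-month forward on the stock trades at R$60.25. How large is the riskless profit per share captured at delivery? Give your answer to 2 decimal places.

R$1.39 per share

PV(dividends) I = 1.23·e^(−0.0624·1/12) = 1.2236
Fair forward F* = (S − I)·e^(rT) = (55.67 − 1.2236)·e^0.078000 = 54.4464 × 1.081123 = 58.8633
Market R$60.25 > fair 58.8633: forward overpriced → cash-and-carry (borrow at r, buy the stock and collect the dividends, short the forward).
Profit at T = |F_mkt − F*| = |60.25 − 58.8633| = R$1.39 per share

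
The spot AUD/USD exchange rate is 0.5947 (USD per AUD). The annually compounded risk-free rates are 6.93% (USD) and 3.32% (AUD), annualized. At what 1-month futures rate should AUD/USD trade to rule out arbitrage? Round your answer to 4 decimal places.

0.5964

By covered interest parity, F = S · (1+r_USD)^T / (1+r_AUD)^T
= 0.5947 × 1.005599 / 1.002725 = 0.5947 × 1.002866
F = 0.5964 USD per AUD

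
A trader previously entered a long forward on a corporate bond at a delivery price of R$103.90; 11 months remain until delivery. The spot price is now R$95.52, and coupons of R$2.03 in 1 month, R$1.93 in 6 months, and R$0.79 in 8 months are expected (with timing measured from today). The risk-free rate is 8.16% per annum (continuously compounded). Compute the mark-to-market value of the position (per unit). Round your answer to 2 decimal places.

PV(remaining coupons) I = 2.03·e^(−0.0816·1/12) + 1.93·e^(−0.0816·6/12) + 0.79·e^(−0.0816·8/12) = 4.6173
Current forward F = (S − I)·e^(rT) = (95.52 − 4.6173)·e^(0.0816·11/12) = 90.9027 × 1.077669 = 97.9630
Value (long) = (F − K)·e^(−rT) = (97.9630 − 103.90) × 0.927929 = -5.5091
Value = -R$5.51

-R$5.51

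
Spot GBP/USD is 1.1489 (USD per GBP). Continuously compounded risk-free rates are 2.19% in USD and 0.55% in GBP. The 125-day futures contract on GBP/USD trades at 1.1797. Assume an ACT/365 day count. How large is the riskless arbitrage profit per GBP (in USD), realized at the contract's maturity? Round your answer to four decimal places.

0.0243 per GBP (in USD)

Fair futures: F* = S·e^(carry·T), with carry = (r_USD − r_GBP) = 0.0219 − 0.0055 = 0.0164
F* = 1.1489 · e^(0.0164 × 125/365) = 1.1489 · e^0.005616 = 1.1489 × 1.005632 = 1.1554
Market 1.1797 > fair 1.1554: forward overpriced → cash-and-carry (buy spot, short the forward).
At maturity, profit = |F_mkt − F*| = |1.1797 − 1.1554| = 0.0243 per GBP (in USD)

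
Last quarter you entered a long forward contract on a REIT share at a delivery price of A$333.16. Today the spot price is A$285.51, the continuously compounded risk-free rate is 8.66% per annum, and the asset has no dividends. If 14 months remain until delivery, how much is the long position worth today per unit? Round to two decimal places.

-A$15.63

Current fair forward for the remaining 14 months: F = S·e^(r·T), r = 0.0866
F = 285.51 · e^(0.0866 × 14/12) = 285.51 × 1.106314 = 315.8637
Value of long forward = (F − K)·e^(−rT) = (315.8637 − 333.16) · e^(−0.0866·14/12)
= -17.2963 × 0.903903 = -15.63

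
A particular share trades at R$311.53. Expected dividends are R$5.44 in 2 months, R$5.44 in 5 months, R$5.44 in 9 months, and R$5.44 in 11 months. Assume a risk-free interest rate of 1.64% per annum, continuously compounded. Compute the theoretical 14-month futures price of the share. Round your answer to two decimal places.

PV(dividends) I = 5.44·e^(−0.0164·2/12) + 5.44·e^(−0.0164·5/12) + 5.44·e^(−0.0164·9/12) + 5.44·e^(−0.0164·11/12)
I = 5.4252 + 5.4030 + 5.3735 + 5.3588 = 21.5605
F = (S − I)·e^(rT) = (311.53 − 21.5605) · e^(0.0164·14/12)
= 289.9695 · e^0.019133 = 289.9695 × 1.019317 = R$295.57

R$295.57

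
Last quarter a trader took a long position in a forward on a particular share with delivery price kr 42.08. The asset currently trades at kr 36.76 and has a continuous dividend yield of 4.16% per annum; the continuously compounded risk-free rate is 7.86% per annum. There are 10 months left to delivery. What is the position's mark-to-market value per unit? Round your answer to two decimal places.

Current fair forward for the remaining 10 months: F = S·e^((r − q)·T), (r − q) = 0.0786 − 0.0416 = 0.0370
F = 36.76 · e^(0.0370 × 10/12) = 36.76 × 1.031314 = 37.9111
Value of long forward = (F − K)·e^(−rT) = (37.9111 − 42.08) · e^(−0.0786·10/12)
= -4.1689 × 0.936599 = -3.90

-kr 3.90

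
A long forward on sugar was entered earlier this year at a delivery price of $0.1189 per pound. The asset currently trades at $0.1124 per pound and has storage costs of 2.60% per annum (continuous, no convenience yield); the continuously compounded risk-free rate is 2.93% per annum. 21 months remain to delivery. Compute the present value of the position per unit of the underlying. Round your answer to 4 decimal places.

$0.0047 per pound

Current fair forward for the remaining 21 months: F = S·e^((r + u)·T), (r + u) = 0.0293 + 0.0260 = 0.0553
F = 0.1124 · e^(0.0553 × 21/12) = 0.1124 × 1.101612 = 0.1238
Value of long forward = (F − K)·e^(−rT) = (0.1238 − 0.1189) · e^(−0.0293·21/12)
= 0.0049 × 0.950017 = 0.0047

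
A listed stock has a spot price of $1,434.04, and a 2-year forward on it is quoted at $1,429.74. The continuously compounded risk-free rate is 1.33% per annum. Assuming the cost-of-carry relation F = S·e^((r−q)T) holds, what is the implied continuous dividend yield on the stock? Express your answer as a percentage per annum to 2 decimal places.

From F = S·e^((r−q)T): (r − q) = ln(F/S)/T
ln(1429.74/1434.04) = ln(0.997001) = -0.003004
(r − q) = -0.003004 / (2) = -0.001502
q = r − ln(F/S)/T = 0.0133 + 0.001502 = 0.014802
q = 1.48%

1.48%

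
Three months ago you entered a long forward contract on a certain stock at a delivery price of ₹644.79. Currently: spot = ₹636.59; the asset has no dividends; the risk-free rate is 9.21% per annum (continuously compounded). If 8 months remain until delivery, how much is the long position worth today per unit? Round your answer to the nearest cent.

₹30.20

Current fair forward for the remaining 8 months: F = S·e^(r·T), r = 0.0921
F = 636.59 · e^(0.0921 × 8/12) = 636.59 × 1.063324 = 676.9014
Value of long forward = (F − K)·e^(−rT) = (676.9014 − 644.79) · e^(−0.0921·8/12)
= 32.1114 × 0.940447 = 30.20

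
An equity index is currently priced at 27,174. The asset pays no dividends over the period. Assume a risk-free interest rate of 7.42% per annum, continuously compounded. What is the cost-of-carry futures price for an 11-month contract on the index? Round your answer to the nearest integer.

F = S·e^(rT) = 27174 · e^(0.0742 × 11/12)
= 27174 · e^0.068017 = 27174 × 1.070384
F = 29,087

29,087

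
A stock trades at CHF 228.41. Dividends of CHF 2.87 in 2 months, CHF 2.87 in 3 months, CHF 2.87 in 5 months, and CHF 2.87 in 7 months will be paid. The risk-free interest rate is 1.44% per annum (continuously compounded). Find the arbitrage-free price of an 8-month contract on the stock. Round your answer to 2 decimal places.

CHF 219.08

PV(dividends) I = 2.87·e^(−0.0144·2/12) + 2.87·e^(−0.0144·3/12) + 2.87·e^(−0.0144·5/12) + 2.87·e^(−0.0144·7/12)
I = 2.8631 + 2.8597 + 2.8528 + 2.8460 = 11.4216
F = (S − I)·e^(rT) = (228.41 − 11.4216) · e^(0.0144·8/12)
= 216.9884 · e^0.009600 = 216.9884 × 1.009646 = CHF 219.08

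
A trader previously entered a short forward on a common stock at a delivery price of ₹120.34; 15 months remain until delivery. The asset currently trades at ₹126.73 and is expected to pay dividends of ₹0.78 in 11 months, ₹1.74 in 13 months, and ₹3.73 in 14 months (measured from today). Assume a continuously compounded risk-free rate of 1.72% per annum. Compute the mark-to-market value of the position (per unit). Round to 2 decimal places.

PV(remaining dividends) I = 0.78·e^(−0.0172·11/12) + 1.74·e^(−0.0172·13/12) + 3.73·e^(−0.0172·14/12) = 6.1316
Current forward F = (S − I)·e^(rT) = (126.73 − 6.1316)·e^(0.0172·15/12) = 120.5984 × 1.021733 = 123.2194
Value (long) = (F − K)·e^(−rT) = (123.2194 − 120.34) × 0.978729 = 2.8182
Short position value = −(long value) = -₹2.82

-₹2.82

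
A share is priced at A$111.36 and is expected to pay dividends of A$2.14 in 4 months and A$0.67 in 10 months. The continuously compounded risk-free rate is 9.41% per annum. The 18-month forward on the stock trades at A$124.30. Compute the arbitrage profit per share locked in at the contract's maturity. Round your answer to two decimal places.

A$0.84 per share

PV(dividends) I = 2.14·e^(−0.0941·4/12) + 0.67·e^(−0.0941·10/12) = 2.6934
Fair forward F* = (S − I)·e^(rT) = (111.36 − 2.6934)·e^0.141150 = 108.6666 × 1.151597 = 125.1401
Market A$124.30 < fair 125.1401: forward underpriced → reverse cash-and-carry (short the stock, invest proceeds at r, pay the dividends, go long the forward).
Profit at T = |F_mkt − F*| = |124.30 − 125.1401| = A$0.84 per share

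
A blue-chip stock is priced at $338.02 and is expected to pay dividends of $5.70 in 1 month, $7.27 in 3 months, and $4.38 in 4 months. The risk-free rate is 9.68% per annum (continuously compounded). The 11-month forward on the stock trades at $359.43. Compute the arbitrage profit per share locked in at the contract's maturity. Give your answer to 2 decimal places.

PV(dividends) I = 5.70·e^(−0.0968·1/12) + 7.27·e^(−0.0968·3/12) + 4.38·e^(−0.0968·4/12) = 16.9913
Fair forward F* = (S − I)·e^(rT) = (338.02 − 16.9913)·e^0.088733 = 321.0287 × 1.092789 = 350.8166
Market $359.43 > fair 350.8166: forward overpriced → cash-and-carry (borrow at r, buy the stock and collect the dividends, short the forward).
Profit at T = |F_mkt − F*| = |359.43 − 350.8166| = $8.61 per share

$8.61 per share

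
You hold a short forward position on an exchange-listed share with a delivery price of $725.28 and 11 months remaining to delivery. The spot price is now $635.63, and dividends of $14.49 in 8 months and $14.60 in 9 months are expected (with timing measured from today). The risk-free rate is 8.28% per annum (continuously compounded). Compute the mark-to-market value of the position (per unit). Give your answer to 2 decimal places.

$64.07

PV(remaining dividends) I = 14.49·e^(−0.0828·8/12) + 14.60·e^(−0.0828·9/12) = 27.4327
Current forward F = (S − I)·e^(rT) = (635.63 − 27.4327)·e^(0.0828·11/12) = 608.1973 × 1.078855 = 656.1567
Value (long) = (F − K)·e^(−rT) = (656.1567 − 725.28) × 0.926909 = -64.0710
Short position value = −(long value) = $64.07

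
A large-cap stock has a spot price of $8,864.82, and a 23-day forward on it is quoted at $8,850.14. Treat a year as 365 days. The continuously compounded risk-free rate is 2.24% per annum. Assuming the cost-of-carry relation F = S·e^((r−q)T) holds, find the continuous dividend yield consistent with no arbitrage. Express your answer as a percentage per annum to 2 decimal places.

From F = S·e^((r−q)T): (r − q) = ln(F/S)/T
ln(8850.14/8864.82) = ln(0.998344) = -0.001657
(r − q) = -0.001657 / (23/365) = -0.026296
q = r − ln(F/S)/T = 0.0224 + 0.026296 = 0.048696
q = 4.87%

4.87%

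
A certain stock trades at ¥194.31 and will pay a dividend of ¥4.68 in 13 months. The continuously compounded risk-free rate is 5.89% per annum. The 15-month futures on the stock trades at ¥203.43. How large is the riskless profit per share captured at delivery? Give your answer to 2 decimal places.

¥1.00 per share

PV(dividends) I = 4.68·e^(−0.0589·13/12) = 4.3907
Fair futures F* = (S − I)·e^(rT) = (194.31 − 4.3907)·e^0.073625 = 189.9193 × 1.076403 = 204.4297
Market ¥203.43 < fair 204.4297: forward underpriced → reverse cash-and-carry (short the stock, invest proceeds at r, pay the dividends, go long the forward).
Profit at T = |F_mkt − F*| = |203.43 − 204.4297| = ¥1.00 per share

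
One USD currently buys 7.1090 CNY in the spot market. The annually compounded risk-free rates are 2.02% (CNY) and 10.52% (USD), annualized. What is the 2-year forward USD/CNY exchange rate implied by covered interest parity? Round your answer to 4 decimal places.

6.0576

By covered interest parity, F = S · (1+r_CNY)^T / (1+r_USD)^T
= 7.1090 × 1.040808 / 1.221467 = 7.1090 × 0.852097
F = 6.0576 CNY per USD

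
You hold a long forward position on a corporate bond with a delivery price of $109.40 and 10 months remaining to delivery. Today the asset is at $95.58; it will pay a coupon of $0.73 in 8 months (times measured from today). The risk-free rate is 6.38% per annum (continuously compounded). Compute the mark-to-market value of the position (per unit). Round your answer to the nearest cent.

-$8.86

PV(remaining coupons) I = 0.73·e^(−0.0638·8/12) = 0.6996
Current forward F = (S − I)·e^(rT) = (95.58 − 0.6996)·e^(0.0638·10/12) = 94.8804 × 1.054605 = 100.0613
Value (long) = (F − K)·e^(−rT) = (100.0613 − 109.40) × 0.948222 = -8.8552
Value = -$8.86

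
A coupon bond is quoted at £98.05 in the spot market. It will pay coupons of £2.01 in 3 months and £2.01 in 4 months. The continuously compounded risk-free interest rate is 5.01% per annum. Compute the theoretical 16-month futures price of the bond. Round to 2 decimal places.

PV(coupons) I = 2.01·e^(−0.0501·3/12) + 2.01·e^(−0.0501·4/12)
I = 1.9850 + 1.9767 = 3.9617
F = (S − I)·e^(rT) = (98.05 − 3.9617) · e^(0.0501·16/12)
= 94.0883 · e^0.066800 = 94.0883 × 1.069082 = £100.59

£100.59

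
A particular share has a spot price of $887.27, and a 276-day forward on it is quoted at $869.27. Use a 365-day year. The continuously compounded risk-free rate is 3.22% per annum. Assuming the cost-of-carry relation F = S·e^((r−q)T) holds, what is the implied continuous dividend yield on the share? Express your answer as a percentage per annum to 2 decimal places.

From F = S·e^((r−q)T): (r − q) = ln(F/S)/T
ln(869.27/887.27) = ln(0.979713) = -0.020496
(r − q) = -0.020496 / (276/365) = -0.027105
q = r − ln(F/S)/T = 0.0322 + 0.027105 = 0.059305
q = 5.93%

5.93%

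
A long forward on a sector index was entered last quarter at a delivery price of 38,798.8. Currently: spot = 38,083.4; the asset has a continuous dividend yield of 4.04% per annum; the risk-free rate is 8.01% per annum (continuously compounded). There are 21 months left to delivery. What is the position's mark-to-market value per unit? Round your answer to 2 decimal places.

Current fair forward for the remaining 21 months: F = S·e^((r − q)·T), (r − q) = 0.0801 − 0.0404 = 0.0397
F = 38083.4 · e^(0.0397 × 21/12) = 38083.4 × 1.07194526 = 40823.3201
Value of long forward = (F − K)·e^(−rT) = (40823.3201 − 38798.8) · e^(−0.0801·21/12)
= 2024.5201 × 0.86920611 = 1759.73

1759.73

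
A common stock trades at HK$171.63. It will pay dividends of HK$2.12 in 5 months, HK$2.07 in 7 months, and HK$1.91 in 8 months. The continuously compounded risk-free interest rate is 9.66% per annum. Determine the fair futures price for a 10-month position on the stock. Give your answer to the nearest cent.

PV(dividends) I = 2.12·e^(−0.0966·5/12) + 2.07·e^(−0.0966·7/12) + 1.91·e^(−0.0966·8/12)
I = 2.0364 + 1.9566 + 1.7909 = 5.7839
F = (S − I)·e^(rT) = (171.63 − 5.7839) · e^(0.0966·10/12)
= 165.8461 · e^0.080500 = 165.8461 × 1.083829 = HK$179.75

HK$179.75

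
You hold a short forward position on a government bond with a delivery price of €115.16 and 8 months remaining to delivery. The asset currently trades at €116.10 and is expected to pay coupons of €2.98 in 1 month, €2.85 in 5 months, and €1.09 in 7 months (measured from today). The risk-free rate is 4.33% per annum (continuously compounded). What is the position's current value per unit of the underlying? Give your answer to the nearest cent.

€2.61

PV(remaining coupons) I = 2.98·e^(−0.0433·1/12) + 2.85·e^(−0.0433·5/12) + 1.09·e^(−0.0433·7/12) = 6.8311
Current forward F = (S − I)·e^(rT) = (116.10 − 6.8311)·e^(0.0433·8/12) = 109.2689 × 1.029287 = 112.4691
Value (long) = (F − K)·e^(−rT) = (112.4691 − 115.16) × 0.971546 = -2.6143
Short position value = −(long value) = €2.61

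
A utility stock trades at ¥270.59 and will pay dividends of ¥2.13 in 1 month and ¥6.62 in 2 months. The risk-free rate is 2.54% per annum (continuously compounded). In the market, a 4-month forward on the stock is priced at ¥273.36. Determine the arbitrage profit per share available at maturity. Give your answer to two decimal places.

PV(dividends) I = 2.13·e^(−0.0254·1/12) + 6.62·e^(−0.0254·2/12) = 8.7175
Fair forward F* = (S − I)·e^(rT) = (270.59 − 8.7175)·e^0.008467 = 261.8725 × 1.008503 = 264.0992
Market ¥273.36 > fair 264.0992: forward overpriced → cash-and-carry (borrow at r, buy the stock and collect the dividends, short the forward).
Profit at T = |F_mkt − F*| = |273.36 − 264.0992| = ¥9.26 per share

¥9.26 per share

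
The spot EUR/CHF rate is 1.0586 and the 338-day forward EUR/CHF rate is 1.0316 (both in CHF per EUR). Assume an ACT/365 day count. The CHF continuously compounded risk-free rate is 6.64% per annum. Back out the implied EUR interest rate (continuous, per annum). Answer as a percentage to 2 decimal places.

F = S·e^((r_CHF − r_EUR)T) ⇒ r_EUR = r_CHF − ln(F/S)/T
ln(1.0316/1.0586) = -0.025836; /(338/365) = -0.027900
r_EUR = 0.0664 + 0.027900 = 0.094300
r_EUR = 9.43%

9.43%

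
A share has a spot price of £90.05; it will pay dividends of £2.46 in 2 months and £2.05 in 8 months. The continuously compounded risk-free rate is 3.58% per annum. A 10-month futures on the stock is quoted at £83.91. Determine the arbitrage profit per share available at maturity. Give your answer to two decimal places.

£4.29 per share

PV(dividends) I = 2.46·e^(−0.0358·2/12) + 2.05·e^(−0.0358·8/12) = 4.4470
Fair futures F* = (S − I)·e^(rT) = (90.05 − 4.4470)·e^0.029833 = 85.6030 × 1.030282 = 88.1952
Market £83.91 < fair 88.1952: forward underpriced → reverse cash-and-carry (short the stock, invest proceeds at r, pay the dividends, go long the forward).
Profit at T = |F_mkt − F*| = |83.91 − 88.1952| = £4.29 per share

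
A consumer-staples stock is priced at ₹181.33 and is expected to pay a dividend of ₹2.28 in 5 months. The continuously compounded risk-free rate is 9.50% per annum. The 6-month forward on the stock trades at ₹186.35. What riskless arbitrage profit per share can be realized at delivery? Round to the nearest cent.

PV(dividends) I = 2.28·e^(−0.0950·5/12) = 2.1915
Fair forward F* = (S − I)·e^(rT) = (181.33 − 2.1915)·e^0.047500 = 179.1385 × 1.048646 = 187.8529
Market ₹186.35 < fair 187.8529: forward underpriced → reverse cash-and-carry (short the stock, invest proceeds at r, pay the dividends, go long the forward).
Profit at T = |F_mkt − F*| = |186.35 − 187.8529| = ₹1.50 per share

₹1.50 per share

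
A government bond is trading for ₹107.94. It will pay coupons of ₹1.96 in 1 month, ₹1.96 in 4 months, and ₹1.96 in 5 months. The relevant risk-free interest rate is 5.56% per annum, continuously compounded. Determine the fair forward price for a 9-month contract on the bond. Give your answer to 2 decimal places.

₹106.50

PV(coupons) I = 1.96·e^(−0.0556·1/12) + 1.96·e^(−0.0556·4/12) + 1.96·e^(−0.0556·5/12)
I = 1.9509 + 1.9240 + 1.9151 = 5.7900
F = (S − I)·e^(rT) = (107.94 − 5.7900) · e^(0.0556·9/12)
= 102.1500 · e^0.041700 = 102.1500 × 1.042582 = ₹106.50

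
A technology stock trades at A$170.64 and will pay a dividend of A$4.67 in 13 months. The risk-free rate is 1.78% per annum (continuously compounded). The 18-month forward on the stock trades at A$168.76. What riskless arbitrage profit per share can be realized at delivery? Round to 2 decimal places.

A$1.79 per share

PV(dividends) I = 4.67·e^(−0.0178·13/12) = 4.5808
Fair forward F* = (S − I)·e^(rT) = (170.64 − 4.5808)·e^0.026700 = 166.0592 × 1.027060 = 170.5528
Market A$168.76 < fair 170.5528: forward underpriced → reverse cash-and-carry (short the stock, invest proceeds at r, pay the dividends, go long the forward).
Profit at T = |F_mkt − F*| = |168.76 − 170.5528| = A$1.79 per share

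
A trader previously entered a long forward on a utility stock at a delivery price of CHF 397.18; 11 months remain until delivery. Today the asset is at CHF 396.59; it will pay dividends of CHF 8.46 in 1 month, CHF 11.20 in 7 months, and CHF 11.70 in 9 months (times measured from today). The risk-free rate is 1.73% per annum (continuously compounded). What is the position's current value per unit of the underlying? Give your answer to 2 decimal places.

-CHF 25.43

PV(remaining dividends) I = 8.46·e^(−0.0173·1/12) + 11.20·e^(−0.0173·7/12) + 11.70·e^(−0.0173·9/12) = 31.0845
Current forward F = (S − I)·e^(rT) = (396.59 − 31.0845)·e^(0.0173·11/12) = 365.5055 × 1.015985 = 371.3481
Value (long) = (F − K)·e^(−rT) = (371.3481 − 397.18) × 0.984267 = -25.4255
Value = -CHF 25.43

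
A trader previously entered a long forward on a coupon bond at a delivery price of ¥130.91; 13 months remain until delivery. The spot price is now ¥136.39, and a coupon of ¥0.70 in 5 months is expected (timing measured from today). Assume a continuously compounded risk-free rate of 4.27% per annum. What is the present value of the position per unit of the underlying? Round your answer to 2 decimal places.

¥10.71

PV(remaining coupons) I = 0.70·e^(−0.0427·5/12) = 0.6877
Current forward F = (S − I)·e^(rT) = (136.39 − 0.6877)·e^(0.0427·13/12) = 135.7023 × 1.047345 = 142.1271
Value (long) = (F − K)·e^(−rT) = (142.1271 − 130.91) × 0.954795 = 10.7100
Value = ¥10.71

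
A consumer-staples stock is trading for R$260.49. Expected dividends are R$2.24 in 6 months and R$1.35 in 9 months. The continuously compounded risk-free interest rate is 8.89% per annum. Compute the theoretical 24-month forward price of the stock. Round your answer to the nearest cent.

R$307.11

PV(dividends) I = 2.24·e^(−0.0889·6/12) + 1.35·e^(−0.0889·9/12)
I = 2.1426 + 1.2629 = 3.4055
F = (S − I)·e^(rT) = (260.49 − 3.4055) · e^(0.0889·24/12)
= 257.0845 · e^0.177800 = 257.0845 × 1.194586 = R$307.11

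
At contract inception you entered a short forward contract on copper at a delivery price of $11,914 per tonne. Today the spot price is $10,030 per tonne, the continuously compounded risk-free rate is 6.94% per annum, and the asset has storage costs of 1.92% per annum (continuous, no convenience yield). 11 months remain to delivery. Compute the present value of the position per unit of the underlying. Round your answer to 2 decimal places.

$971.59 per tonne

Current fair forward for the remaining 11 months: F = S·e^((r + u)·T), (r + u) = 0.0694 + 0.0192 = 0.0886
F = 10030 · e^(0.0886 × 11/12) = 10030 × 1.08460587 = 10878.5969
Value of long forward = (F − K)·e^(−rT) = (10878.5969 − 11914) · e^(−0.0694·11/12)
= -1035.4031 × 0.93836464 = -971.59
Short position value = −(long value) = $971.59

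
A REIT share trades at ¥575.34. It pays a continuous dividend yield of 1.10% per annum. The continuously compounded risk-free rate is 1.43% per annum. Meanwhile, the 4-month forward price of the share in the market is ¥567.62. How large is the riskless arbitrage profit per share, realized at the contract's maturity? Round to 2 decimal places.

¥8.35 per share

Fair forward: F* = S·e^(carry·T), with carry = (r − q) = 0.0143 − 0.0110 = 0.0033
F* = 575.34 · e^(0.0033 × 4/12) = 575.34 · e^0.001100 = 575.34 × 1.001101 = ¥575.9734
Market ¥567.62 < fair ¥575.9734: forward underpriced → reverse cash-and-carry (short spot, go long the forward).
At maturity, profit = |F_mkt − F*| = |567.62 − 575.9734| = ¥8.35 per share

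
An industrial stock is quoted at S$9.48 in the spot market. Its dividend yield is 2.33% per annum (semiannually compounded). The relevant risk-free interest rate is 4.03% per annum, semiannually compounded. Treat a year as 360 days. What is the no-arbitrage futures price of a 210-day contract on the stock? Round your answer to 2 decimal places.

S$9.57

F = S · (1+r/2)^(2T) / (1+q/2)^(2T)
= 9.48 × 1.023548 / 1.013605 = 9.48 × 1.009810
F = S$9.57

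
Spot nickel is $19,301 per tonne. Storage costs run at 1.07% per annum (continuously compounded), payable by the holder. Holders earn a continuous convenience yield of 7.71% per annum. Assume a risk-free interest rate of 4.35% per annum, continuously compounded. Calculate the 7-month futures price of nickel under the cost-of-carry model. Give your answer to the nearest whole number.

Net carry = r + u − y = 0.0435 + 0.0107 − 0.0771 = -0.0229
F = S·e^((r+u−y)T) = 19301 · e^(-0.0229 × 7/12) = 19301 · e^-0.013358
= 19301 × 0.986731 = $19,045 per tonne

$19,045 per tonne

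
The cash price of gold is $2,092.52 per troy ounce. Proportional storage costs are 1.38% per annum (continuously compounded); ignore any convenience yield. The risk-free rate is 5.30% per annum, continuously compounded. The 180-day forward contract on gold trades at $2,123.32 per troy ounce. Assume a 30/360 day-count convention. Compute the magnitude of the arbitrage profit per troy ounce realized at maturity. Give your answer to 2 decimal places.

Fair forward: F* = S·e^(carry·T), with carry = (r + u) = 0.0530 + 0.0138 = 0.0668
F* = 2092.52 · e^(0.0668 × 180/360) = 2092.52 · e^0.03340000 = 2092.52 × 1.03396404 = $2163.5904
Market $2123.32 < fair $2163.5904: forward underpriced → reverse cash-and-carry (short spot, go long the forward).
At maturity, profit = |F_mkt − F*| = |2123.32 − 2163.5904| = $40.27 per troy ounce

$40.27 per troy ounce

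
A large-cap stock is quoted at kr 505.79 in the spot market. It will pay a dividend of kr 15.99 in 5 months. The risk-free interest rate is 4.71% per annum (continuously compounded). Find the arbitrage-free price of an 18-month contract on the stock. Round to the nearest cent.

kr 525.99

PV(dividends) I = 15.99·e^(−0.0471·5/12)
I = 15.6793
F = (S − I)·e^(rT) = (505.79 − 15.6793) · e^(0.0471·18/12)
= 490.1107 · e^0.070650 = 490.1107 × 1.073206 = kr 525.99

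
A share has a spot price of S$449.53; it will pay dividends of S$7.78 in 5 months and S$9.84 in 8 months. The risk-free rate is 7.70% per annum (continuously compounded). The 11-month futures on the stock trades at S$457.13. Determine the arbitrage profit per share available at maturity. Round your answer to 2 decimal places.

S$7.16 per share

PV(dividends) I = 7.78·e^(−0.0770·5/12) + 9.84·e^(−0.0770·8/12) = 16.8820
Fair futures F* = (S − I)·e^(rT) = (449.53 − 16.8820)·e^0.070583 = 432.6480 × 1.073134 = 464.2893
Market S$457.13 < fair 464.2893: forward underpriced → reverse cash-and-carry (short the stock, invest proceeds at r, pay the dividends, go long the forward).
Profit at T = |F_mkt − F*| = |457.13 − 464.2893| = S$7.16 per share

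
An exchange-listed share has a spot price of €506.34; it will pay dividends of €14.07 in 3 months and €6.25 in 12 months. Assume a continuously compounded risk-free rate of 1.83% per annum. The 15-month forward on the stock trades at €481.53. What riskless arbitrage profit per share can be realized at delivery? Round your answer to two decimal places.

€15.92 per share

PV(dividends) I = 14.07·e^(−0.0183·3/12) + 6.25·e^(−0.0183·12/12) = 20.1424
Fair forward F* = (S − I)·e^(rT) = (506.34 − 20.1424)·e^0.022875 = 486.1976 × 1.023139 = 497.4477
Market €481.53 < fair 497.4477: forward underpriced → reverse cash-and-carry (short the stock, invest proceeds at r, pay the dividends, go long the forward).
Profit at T = |F_mkt − F*| = |481.53 − 497.4477| = €15.92 per share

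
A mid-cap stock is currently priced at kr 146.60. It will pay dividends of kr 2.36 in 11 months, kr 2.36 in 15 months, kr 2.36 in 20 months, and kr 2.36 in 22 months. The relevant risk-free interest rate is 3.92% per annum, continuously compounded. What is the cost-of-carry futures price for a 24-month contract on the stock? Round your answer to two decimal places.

kr 148.90

PV(dividends) I = 2.36·e^(−0.0392·11/12) + 2.36·e^(−0.0392·15/12) + 2.36·e^(−0.0392·20/12) + 2.36·e^(−0.0392·22/12)
I = 2.2767 + 2.2471 + 2.2107 + 2.1963 = 8.9308
F = (S − I)·e^(rT) = (146.60 − 8.9308) · e^(0.0392·24/12)
= 137.6692 · e^0.078400 = 137.6692 × 1.081555 = kr 148.90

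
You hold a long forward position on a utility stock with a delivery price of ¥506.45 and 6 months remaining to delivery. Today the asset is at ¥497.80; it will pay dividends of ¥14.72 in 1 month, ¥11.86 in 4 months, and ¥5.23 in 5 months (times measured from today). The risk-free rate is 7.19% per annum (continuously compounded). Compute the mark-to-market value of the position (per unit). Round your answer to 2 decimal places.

-¥22.05

PV(remaining dividends) I = 14.72·e^(−0.0719·1/12) + 11.86·e^(−0.0719·4/12) + 5.23·e^(−0.0719·5/12) = 31.2868
Current forward F = (S − I)·e^(rT) = (497.80 − 31.2868)·e^(0.0719·6/12) = 466.5132 × 1.036604 = 483.5894
Value (long) = (F − K)·e^(−rT) = (483.5894 − 506.45) × 0.964689 = -22.0534
Value = -¥22.05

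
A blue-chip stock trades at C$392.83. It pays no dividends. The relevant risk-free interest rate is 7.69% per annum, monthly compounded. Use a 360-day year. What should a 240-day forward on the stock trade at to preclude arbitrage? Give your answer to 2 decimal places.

F = S · (1+r/12)^(12T)
= 392.83 × 1.052431
F = C$413.43

C$413.43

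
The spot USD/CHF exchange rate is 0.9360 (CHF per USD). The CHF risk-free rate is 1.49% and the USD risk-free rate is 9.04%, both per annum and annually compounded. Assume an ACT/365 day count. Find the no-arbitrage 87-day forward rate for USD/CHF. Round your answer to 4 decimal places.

By covered interest parity, F = S · (1+r_CHF)^T / (1+r_USD)^T
= 0.9360 × 1.003532 / 1.020843 = 0.9360 × 0.983042
F = 0.9201 CHF per USD

0.9201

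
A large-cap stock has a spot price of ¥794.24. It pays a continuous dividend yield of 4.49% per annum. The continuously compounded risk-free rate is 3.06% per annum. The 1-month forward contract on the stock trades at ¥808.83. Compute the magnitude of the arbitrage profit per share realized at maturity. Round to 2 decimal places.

Fair forward: F* = S·e^(carry·T), with carry = (r − q) = 0.0306 − 0.0449 = -0.0143
F* = 794.24 · e^(-0.0143 × 1/12) = 794.24 · e^-0.001192 = 794.24 × 0.998809 = ¥793.2941
Market ¥808.83 > fair ¥793.2941: forward overpriced → cash-and-carry (buy spot, short the forward).
At maturity, profit = |F_mkt − F*| = |808.83 − 793.2941| = ¥15.54 per share

¥15.54 per share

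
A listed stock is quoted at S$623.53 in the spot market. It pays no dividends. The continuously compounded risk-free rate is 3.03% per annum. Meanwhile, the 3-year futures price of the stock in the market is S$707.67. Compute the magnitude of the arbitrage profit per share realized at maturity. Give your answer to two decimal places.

Fair futures: F* = S·e^(carry·T), with carry = r = 0.0303
F* = 623.53 · e^(0.0303 × 3) = 623.53 · e^0.090900 = 623.53 × 1.095159 = S$682.8645
Market S$707.67 > fair S$682.8645: forward overpriced → cash-and-carry (buy spot, short the forward).
At maturity, profit = |F_mkt − F*| = |707.67 − 682.8645| = S$24.81 per share

S$24.81 per share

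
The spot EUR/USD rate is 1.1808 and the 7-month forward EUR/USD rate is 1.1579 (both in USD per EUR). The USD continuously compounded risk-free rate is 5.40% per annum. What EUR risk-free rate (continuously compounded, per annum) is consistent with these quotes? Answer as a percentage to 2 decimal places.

F = S·e^((r_USD − r_EUR)T) ⇒ r_EUR = r_USD − ln(F/S)/T
ln(1.1579/1.1808) = -0.019584; /(7/12) = -0.033573
r_EUR = 0.0540 + 0.033573 = 0.087573
r_EUR = 8.76%

8.76%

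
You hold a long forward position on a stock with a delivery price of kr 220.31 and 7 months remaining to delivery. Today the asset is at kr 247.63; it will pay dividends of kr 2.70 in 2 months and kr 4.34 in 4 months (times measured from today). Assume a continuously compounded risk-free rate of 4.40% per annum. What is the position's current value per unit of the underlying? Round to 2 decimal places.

kr 25.95

PV(remaining dividends) I = 2.70·e^(−0.0440·2/12) + 4.34·e^(−0.0440·4/12) = 6.9571
Current forward F = (S − I)·e^(rT) = (247.63 − 6.9571)·e^(0.0440·7/12) = 240.6729 × 1.025999 = 246.9302
Value (long) = (F − K)·e^(−rT) = (246.9302 − 220.31) × 0.974660 = 25.9456
Value = kr 25.95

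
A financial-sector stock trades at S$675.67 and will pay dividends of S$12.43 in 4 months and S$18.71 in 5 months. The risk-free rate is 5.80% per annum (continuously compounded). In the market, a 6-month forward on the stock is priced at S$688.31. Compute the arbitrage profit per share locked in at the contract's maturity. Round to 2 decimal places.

S$24.11 per share

PV(dividends) I = 12.43·e^(−0.0580·4/12) + 18.71·e^(−0.0580·5/12) = 30.4553
Fair forward F* = (S − I)·e^(rT) = (675.67 − 30.4553)·e^0.029000 = 645.2147 × 1.029425 = 664.2001
Market S$688.31 > fair 664.2001: forward overpriced → cash-and-carry (borrow at r, buy the stock and collect the dividends, short the forward).
Profit at T = |F_mkt − F*| = |688.31 − 664.2001| = S$24.11 per share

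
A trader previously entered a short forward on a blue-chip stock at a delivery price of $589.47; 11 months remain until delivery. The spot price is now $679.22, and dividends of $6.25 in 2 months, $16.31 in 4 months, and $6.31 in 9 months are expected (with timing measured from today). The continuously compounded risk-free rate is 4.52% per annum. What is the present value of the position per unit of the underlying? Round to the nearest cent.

PV(remaining dividends) I = 6.25·e^(−0.0452·2/12) + 16.31·e^(−0.0452·4/12) + 6.31·e^(−0.0452·9/12) = 28.3689
Current forward F = (S − I)·e^(rT) = (679.22 − 28.3689)·e^(0.0452·11/12) = 650.8511 × 1.042304 = 678.3847
Value (long) = (F − K)·e^(−rT) = (678.3847 − 589.47) × 0.959413 = 85.3059
Short position value = −(long value) = -$85.31

-$85.31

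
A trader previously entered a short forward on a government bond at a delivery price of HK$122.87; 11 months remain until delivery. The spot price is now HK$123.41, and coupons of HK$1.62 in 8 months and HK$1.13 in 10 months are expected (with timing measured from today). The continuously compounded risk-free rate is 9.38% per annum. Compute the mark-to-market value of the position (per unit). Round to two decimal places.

PV(remaining coupons) I = 1.62·e^(−0.0938·8/12) + 1.13·e^(−0.0938·10/12) = 2.5668
Current forward F = (S − I)·e^(rT) = (123.41 − 2.5668)·e^(0.0938·11/12) = 120.8432 × 1.089788 = 131.6935
Value (long) = (F − K)·e^(−rT) = (131.6935 − 122.87) × 0.917610 = 8.0965
Short position value = −(long value) = -HK$8.10

-HK$8.10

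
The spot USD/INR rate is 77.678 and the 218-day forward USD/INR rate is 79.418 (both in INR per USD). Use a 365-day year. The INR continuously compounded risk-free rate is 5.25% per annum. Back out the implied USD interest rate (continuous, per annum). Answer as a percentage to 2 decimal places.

F = S·e^((r_INR − r_USD)T) ⇒ r_USD = r_INR − ln(F/S)/T
ln(79.418/77.678) = 0.022153; /(218/365) = 0.037091
r_USD = 0.0525 − 0.037091 = 0.015409
r_USD = 1.54%

1.54%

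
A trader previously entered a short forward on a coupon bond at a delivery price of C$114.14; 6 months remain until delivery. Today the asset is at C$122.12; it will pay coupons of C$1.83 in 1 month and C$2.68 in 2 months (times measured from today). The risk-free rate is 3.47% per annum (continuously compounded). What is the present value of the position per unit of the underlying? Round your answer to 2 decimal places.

PV(remaining coupons) I = 1.83·e^(−0.0347·1/12) + 2.68·e^(−0.0347·2/12) = 4.4893
Current forward F = (S − I)·e^(rT) = (122.12 − 4.4893)·e^(0.0347·6/12) = 117.6307 × 1.017501 = 119.6894
Value (long) = (F − K)·e^(−rT) = (119.6894 − 114.14) × 0.982800 = 5.4540
Short position value = −(long value) = -C$5.45

-C$5.45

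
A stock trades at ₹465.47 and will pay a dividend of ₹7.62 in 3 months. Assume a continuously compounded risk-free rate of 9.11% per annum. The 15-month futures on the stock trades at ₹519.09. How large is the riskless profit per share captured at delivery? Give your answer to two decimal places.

PV(dividends) I = 7.62·e^(−0.0911·3/12) = 7.4484
Fair futures F* = (S − I)·e^(rT) = (465.47 − 7.4484)·e^0.113875 = 458.0216 × 1.120612 = 513.2645
Market ₹519.09 > fair 513.2645: forward overpriced → cash-and-carry (borrow at r, buy the stock and collect the dividends, short the forward).
Profit at T = |F_mkt − F*| = |519.09 − 513.2645| = ₹5.83 per share

₹5.83 per share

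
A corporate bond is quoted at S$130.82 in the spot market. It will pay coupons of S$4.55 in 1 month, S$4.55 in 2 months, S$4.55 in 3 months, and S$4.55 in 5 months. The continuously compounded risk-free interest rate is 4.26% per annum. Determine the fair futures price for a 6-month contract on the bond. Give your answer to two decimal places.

PV(coupons) I = 4.55·e^(−0.0426·1/12) + 4.55·e^(−0.0426·2/12) + 4.55·e^(−0.0426·3/12) + 4.55·e^(−0.0426·5/12)
I = 4.5339 + 4.5178 + 4.5018 + 4.4700 = 18.0235
F = (S − I)·e^(rT) = (130.82 − 18.0235) · e^(0.0426·6/12)
= 112.7965 · e^0.021300 = 112.7965 × 1.021528 = S$115.22

S$115.22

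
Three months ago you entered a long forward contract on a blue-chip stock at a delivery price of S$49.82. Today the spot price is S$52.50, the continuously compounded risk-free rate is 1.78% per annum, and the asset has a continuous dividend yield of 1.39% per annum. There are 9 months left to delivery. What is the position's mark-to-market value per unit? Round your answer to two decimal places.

S$2.80

Current fair forward for the remaining 9 months: F = S·e^((r − q)·T), (r − q) = 0.0178 − 0.0139 = 0.0039
F = 52.50 · e^(0.0039 × 9/12) = 52.50 × 1.002929 = 52.6538
Value of long forward = (F − K)·e^(−rT) = (52.6538 − 49.82) · e^(−0.0178·9/12)
= 2.8338 × 0.986739 = 2.80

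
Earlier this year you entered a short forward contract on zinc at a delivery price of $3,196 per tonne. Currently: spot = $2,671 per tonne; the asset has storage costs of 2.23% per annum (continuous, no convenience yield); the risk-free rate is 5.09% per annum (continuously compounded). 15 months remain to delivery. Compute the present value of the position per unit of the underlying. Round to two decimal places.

Current fair forward for the remaining 15 months: F = S·e^((r + u)·T), (r + u) = 0.0509 + 0.0223 = 0.0732
F = 2671 · e^(0.0732 × 15/12) = 2671 × 1.09581678 = 2926.9266
Value of long forward = (F − K)·e^(−rT) = (2926.9266 − 3196) · e^(−0.0509·15/12)
= -269.0734 × 0.93835682 = -252.49
Short position value = −(long value) = $252.49

$252.49 per tonne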